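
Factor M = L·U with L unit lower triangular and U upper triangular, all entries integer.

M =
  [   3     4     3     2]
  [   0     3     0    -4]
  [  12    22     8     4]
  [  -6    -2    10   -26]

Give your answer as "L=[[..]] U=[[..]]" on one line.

L=[[1,0,0,0],[0,1,0,0],[4,2,1,0],[-2,2,-4,1]] U=[[3,4,3,2],[0,3,0,-4],[0,0,-4,4],[0,0,0,2]]

  row1 -= 0·row0 → [0,3,0,-4]
  row2 -= 4·row0 → [0,6,-4,-4]
  row3 -= -2·row0 → [0,6,16,-22]
  row2 -= 2·row1 → [0,0,-4,4]
  row3 -= 2·row1 → [0,0,16,-14]
  row3 -= -4·row2 → [0,0,0,2]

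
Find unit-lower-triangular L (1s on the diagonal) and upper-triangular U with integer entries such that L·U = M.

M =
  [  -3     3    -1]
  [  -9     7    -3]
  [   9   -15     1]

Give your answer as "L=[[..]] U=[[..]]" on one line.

  row1 -= 3·row0 → [0,-2,0]
  row2 -= -3·row0 → [0,-6,-2]
  row2 -= 3·row1 → [0,0,-2]

L=[[1,0,0],[3,1,0],[-3,3,1]] U=[[-3,3,-1],[0,-2,0],[0,0,-2]]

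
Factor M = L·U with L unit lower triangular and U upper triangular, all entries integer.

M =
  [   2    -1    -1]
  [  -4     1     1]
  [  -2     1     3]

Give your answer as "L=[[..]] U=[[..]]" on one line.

L=[[1,0,0],[-2,1,0],[-1,0,1]] U=[[2,-1,-1],[0,-1,-1],[0,0,2]]

  R1 -= -2·R0 → [0,-1,-1]
  R2 -= -1·R0 → [0,0,2]
  R2 -= 0·R1 → [0,0,2]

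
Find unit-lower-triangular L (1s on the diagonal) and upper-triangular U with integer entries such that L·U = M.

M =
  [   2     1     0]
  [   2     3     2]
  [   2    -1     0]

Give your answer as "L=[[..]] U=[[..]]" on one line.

  row1 -= 1·row0 → [0,2,2]
  row2 -= 1·row0 → [0,-2,0]
  row2 -= -1·row1 → [0,0,2]

L=[[1,0,0],[1,1,0],[1,-1,1]] U=[[2,1,0],[0,2,2],[0,0,2]]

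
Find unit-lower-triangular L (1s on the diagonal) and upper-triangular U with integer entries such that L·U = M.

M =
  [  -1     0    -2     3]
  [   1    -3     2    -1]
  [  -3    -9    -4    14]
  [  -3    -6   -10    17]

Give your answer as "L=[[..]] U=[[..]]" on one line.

  r1 -= -1·r0 → [0,-3,0,2]
  r2 -= 3·r0 → [0,-9,2,5]
  r3 -= 3·r0 → [0,-6,-4,8]
  r2 -= 3·r1 → [0,0,2,-1]
  r3 -= 2·r1 → [0,0,-4,4]
  r3 -= -2·r2 → [0,0,0,2]

L=[[1,0,0,0],[-1,1,0,0],[3,3,1,0],[3,2,-2,1]] U=[[-1,0,-2,3],[0,-3,0,2],[0,0,2,-1],[0,0,0,2]]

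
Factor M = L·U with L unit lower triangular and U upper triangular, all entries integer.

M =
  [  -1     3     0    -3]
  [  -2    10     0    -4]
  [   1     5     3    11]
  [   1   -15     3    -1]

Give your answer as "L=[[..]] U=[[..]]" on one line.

L=[[1,0,0,0],[2,1,0,0],[-1,2,1,0],[-1,-3,1,1]] U=[[-1,3,0,-3],[0,4,0,2],[0,0,3,4],[0,0,0,-2]]

  row1 -= 2·row0 → [0,4,0,2]
  row2 -= -1·row0 → [0,8,3,8]
  row3 -= -1·row0 → [0,-12,3,-4]
  row2 -= 2·row1 → [0,0,3,4]
  row3 -= -3·row1 → [0,0,3,2]
  row3 -= 1·row2 → [0,0,0,-2]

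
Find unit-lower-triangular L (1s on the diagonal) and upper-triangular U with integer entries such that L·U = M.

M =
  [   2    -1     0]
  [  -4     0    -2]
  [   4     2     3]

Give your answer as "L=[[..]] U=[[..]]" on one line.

  R1 -= -2·R0 → [0,-2,-2]
  R2 -= 2·R0 → [0,4,3]
  R2 -= -2·R1 → [0,0,-1]

L=[[1,0,0],[-2,1,0],[2,-2,1]] U=[[2,-1,0],[0,-2,-2],[0,0,-1]]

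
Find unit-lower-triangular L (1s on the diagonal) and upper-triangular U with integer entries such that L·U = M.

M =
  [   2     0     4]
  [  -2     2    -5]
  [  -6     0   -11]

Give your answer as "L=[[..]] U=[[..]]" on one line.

  row1 -= -1·row0 → [0,2,-1]
  row2 -= -3·row0 → [0,0,1]
  row2 -= 0·row1 → [0,0,1]

L=[[1,0,0],[-1,1,0],[-3,0,1]] U=[[2,0,4],[0,2,-1],[0,0,1]]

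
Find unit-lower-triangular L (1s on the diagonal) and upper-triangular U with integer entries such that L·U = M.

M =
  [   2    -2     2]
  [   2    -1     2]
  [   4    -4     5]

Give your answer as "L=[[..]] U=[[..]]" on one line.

L=[[1,0,0],[1,1,0],[2,0,1]] U=[[2,-2,2],[0,1,0],[0,0,1]]

  r1 -= 1·r0 → [0,1,0]
  r2 -= 2·r0 → [0,0,1]
  r2 -= 0·r1 → [0,0,1]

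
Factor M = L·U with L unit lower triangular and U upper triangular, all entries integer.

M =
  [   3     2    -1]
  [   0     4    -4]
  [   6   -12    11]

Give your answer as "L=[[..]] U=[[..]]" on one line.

  row1 -= 0·row0 → [0,4,-4]
  row2 -= 2·row0 → [0,-16,13]
  row2 -= -4·row1 → [0,0,-3]

L=[[1,0,0],[0,1,0],[2,-4,1]] U=[[3,2,-1],[0,4,-4],[0,0,-3]]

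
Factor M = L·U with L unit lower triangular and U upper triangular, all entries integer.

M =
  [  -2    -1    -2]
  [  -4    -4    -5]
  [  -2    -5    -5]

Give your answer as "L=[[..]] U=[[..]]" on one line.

  r1 -= 2·r0 → [0,-2,-1]
  r2 -= 1·r0 → [0,-4,-3]
  r2 -= 2·r1 → [0,0,-1]

L=[[1,0,0],[2,1,0],[1,2,1]] U=[[-2,-1,-2],[0,-2,-1],[0,0,-1]]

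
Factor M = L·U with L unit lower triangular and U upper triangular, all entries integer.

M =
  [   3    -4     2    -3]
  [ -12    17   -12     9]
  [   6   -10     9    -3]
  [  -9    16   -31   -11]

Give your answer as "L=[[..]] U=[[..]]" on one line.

L=[[1,0,0,0],[-4,1,0,0],[2,-2,1,0],[-3,4,3,1]] U=[[3,-4,2,-3],[0,1,-4,-3],[0,0,-3,-3],[0,0,0,1]]

  R1 -= -4·R0 → [0,1,-4,-3]
  R2 -= 2·R0 → [0,-2,5,3]
  R3 -= -3·R0 → [0,4,-25,-20]
  R2 -= -2·R1 → [0,0,-3,-3]
  R3 -= 4·R1 → [0,0,-9,-8]
  R3 -= 3·R2 → [0,0,0,1]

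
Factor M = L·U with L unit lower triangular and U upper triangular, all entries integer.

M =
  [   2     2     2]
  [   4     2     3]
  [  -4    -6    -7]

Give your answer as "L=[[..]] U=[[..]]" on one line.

  row1 -= 2·row0 → [0,-2,-1]
  row2 -= -2·row0 → [0,-2,-3]
  row2 -= 1·row1 → [0,0,-2]

L=[[1,0,0],[2,1,0],[-2,1,1]] U=[[2,2,2],[0,-2,-1],[0,0,-2]]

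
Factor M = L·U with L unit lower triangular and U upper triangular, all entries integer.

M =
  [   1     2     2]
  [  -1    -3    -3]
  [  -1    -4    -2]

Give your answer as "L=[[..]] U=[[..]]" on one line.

  R1 -= -1·R0 → [0,-1,-1]
  R2 -= -1·R0 → [0,-2,0]
  R2 -= 2·R1 → [0,0,2]

L=[[1,0,0],[-1,1,0],[-1,2,1]] U=[[1,2,2],[0,-1,-1],[0,0,2]]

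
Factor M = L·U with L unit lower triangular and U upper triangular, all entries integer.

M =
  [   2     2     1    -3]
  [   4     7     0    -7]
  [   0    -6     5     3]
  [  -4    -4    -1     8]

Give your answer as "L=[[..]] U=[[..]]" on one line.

L=[[1,0,0,0],[2,1,0,0],[0,-2,1,0],[-2,0,1,1]] U=[[2,2,1,-3],[0,3,-2,-1],[0,0,1,1],[0,0,0,1]]

  row1 -= 2·row0 → [0,3,-2,-1]
  row2 -= 0·row0 → [0,-6,5,3]
  row3 -= -2·row0 → [0,0,1,2]
  row2 -= -2·row1 → [0,0,1,1]
  row3 -= 0·row1 → [0,0,1,2]
  row3 -= 1·row2 → [0,0,0,1]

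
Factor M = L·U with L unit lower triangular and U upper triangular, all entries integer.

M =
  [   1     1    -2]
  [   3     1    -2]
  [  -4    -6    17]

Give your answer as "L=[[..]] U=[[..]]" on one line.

L=[[1,0,0],[3,1,0],[-4,1,1]] U=[[1,1,-2],[0,-2,4],[0,0,5]]

  row1 -= 3·row0 → [0,-2,4]
  row2 -= -4·row0 → [0,-2,9]
  row2 -= 1·row1 → [0,0,5]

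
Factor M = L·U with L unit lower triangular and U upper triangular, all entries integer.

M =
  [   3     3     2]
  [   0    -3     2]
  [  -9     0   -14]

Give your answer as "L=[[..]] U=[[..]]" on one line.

  r1 -= 0·r0 → [0,-3,2]
  r2 -= -3·r0 → [0,9,-8]
  r2 -= -3·r1 → [0,0,-2]

L=[[1,0,0],[0,1,0],[-3,-3,1]] U=[[3,3,2],[0,-3,2],[0,0,-2]]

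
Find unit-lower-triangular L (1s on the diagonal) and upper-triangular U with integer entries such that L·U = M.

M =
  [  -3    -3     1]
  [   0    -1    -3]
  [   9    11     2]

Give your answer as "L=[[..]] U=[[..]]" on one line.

L=[[1,0,0],[0,1,0],[-3,-2,1]] U=[[-3,-3,1],[0,-1,-3],[0,0,-1]]

  row1 -= 0·row0 → [0,-1,-3]
  row2 -= -3·row0 → [0,2,5]
  row2 -= -2·row1 → [0,0,-1]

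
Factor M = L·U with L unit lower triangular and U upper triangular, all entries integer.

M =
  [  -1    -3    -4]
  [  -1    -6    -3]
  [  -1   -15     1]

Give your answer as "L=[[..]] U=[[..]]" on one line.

L=[[1,0,0],[1,1,0],[1,4,1]] U=[[-1,-3,-4],[0,-3,1],[0,0,1]]

  R1 -= 1·R0 → [0,-3,1]
  R2 -= 1·R0 → [0,-12,5]
  R2 -= 4·R1 → [0,0,1]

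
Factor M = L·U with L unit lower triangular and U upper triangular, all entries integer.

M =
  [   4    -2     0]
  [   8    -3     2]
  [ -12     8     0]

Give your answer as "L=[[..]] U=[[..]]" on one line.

L=[[1,0,0],[2,1,0],[-3,2,1]] U=[[4,-2,0],[0,1,2],[0,0,-4]]

  R1 -= 2·R0 → [0,1,2]
  R2 -= -3·R0 → [0,2,0]
  R2 -= 2·R1 → [0,0,-4]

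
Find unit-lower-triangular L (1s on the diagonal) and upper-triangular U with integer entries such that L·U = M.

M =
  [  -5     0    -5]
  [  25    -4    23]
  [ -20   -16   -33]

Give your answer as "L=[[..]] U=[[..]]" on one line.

  r1 -= -5·r0 → [0,-4,-2]
  r2 -= 4·r0 → [0,-16,-13]
  r2 -= 4·r1 → [0,0,-5]

L=[[1,0,0],[-5,1,0],[4,4,1]] U=[[-5,0,-5],[0,-4,-2],[0,0,-5]]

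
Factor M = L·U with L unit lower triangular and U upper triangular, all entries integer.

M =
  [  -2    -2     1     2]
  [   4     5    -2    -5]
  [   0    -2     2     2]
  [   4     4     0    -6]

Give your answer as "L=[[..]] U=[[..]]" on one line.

L=[[1,0,0,0],[-2,1,0,0],[0,-2,1,0],[-2,0,1,1]] U=[[-2,-2,1,2],[0,1,0,-1],[0,0,2,0],[0,0,0,-2]]

  R1 -= -2·R0 → [0,1,0,-1]
  R2 -= 0·R0 → [0,-2,2,2]
  R3 -= -2·R0 → [0,0,2,-2]
  R2 -= -2·R1 → [0,0,2,0]
  R3 -= 0·R1 → [0,0,2,-2]
  R3 -= 1·R2 → [0,0,0,-2]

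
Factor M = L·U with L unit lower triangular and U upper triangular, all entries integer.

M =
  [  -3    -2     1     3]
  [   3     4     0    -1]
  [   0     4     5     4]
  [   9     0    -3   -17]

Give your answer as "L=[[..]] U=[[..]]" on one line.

  R1 -= -1·R0 → [0,2,1,2]
  R2 -= 0·R0 → [0,4,5,4]
  R3 -= -3·R0 → [0,-6,0,-8]
  R2 -= 2·R1 → [0,0,3,0]
  R3 -= -3·R1 → [0,0,3,-2]
  R3 -= 1·R2 → [0,0,0,-2]

L=[[1,0,0,0],[-1,1,0,0],[0,2,1,0],[-3,-3,1,1]] U=[[-3,-2,1,3],[0,2,1,2],[0,0,3,0],[0,0,0,-2]]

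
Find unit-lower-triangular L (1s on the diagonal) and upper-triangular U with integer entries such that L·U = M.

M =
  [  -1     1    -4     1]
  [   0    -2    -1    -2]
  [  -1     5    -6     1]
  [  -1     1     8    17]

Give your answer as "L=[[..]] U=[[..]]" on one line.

L=[[1,0,0,0],[0,1,0,0],[1,-2,1,0],[1,0,-3,1]] U=[[-1,1,-4,1],[0,-2,-1,-2],[0,0,-4,-4],[0,0,0,4]]

  row1 -= 0·row0 → [0,-2,-1,-2]
  row2 -= 1·row0 → [0,4,-2,0]
  row3 -= 1·row0 → [0,0,12,16]
  row2 -= -2·row1 → [0,0,-4,-4]
  row3 -= 0·row1 → [0,0,12,16]
  row3 -= -3·row2 → [0,0,0,4]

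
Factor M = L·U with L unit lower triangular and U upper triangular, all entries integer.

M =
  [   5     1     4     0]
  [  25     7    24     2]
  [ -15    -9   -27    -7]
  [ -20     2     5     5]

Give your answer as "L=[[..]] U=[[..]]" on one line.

  R1 -= 5·R0 → [0,2,4,2]
  R2 -= -3·R0 → [0,-6,-15,-7]
  R3 -= -4·R0 → [0,6,21,5]
  R2 -= -3·R1 → [0,0,-3,-1]
  R3 -= 3·R1 → [0,0,9,-1]
  R3 -= -3·R2 → [0,0,0,-4]

L=[[1,0,0,0],[5,1,0,0],[-3,-3,1,0],[-4,3,-3,1]] U=[[5,1,4,0],[0,2,4,2],[0,0,-3,-1],[0,0,0,-4]]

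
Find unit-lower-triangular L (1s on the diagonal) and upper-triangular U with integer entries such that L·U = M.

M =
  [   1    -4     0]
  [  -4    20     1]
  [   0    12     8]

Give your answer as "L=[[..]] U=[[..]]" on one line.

  row1 -= -4·row0 → [0,4,1]
  row2 -= 0·row0 → [0,12,8]
  row2 -= 3·row1 → [0,0,5]

L=[[1,0,0],[-4,1,0],[0,3,1]] U=[[1,-4,0],[0,4,1],[0,0,5]]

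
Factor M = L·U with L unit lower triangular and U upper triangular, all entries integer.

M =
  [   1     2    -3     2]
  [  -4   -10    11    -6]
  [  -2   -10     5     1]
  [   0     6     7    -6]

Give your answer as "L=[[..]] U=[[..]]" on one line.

  r1 -= -4·r0 → [0,-2,-1,2]
  r2 -= -2·r0 → [0,-6,-1,5]
  r3 -= 0·r0 → [0,6,7,-6]
  r2 -= 3·r1 → [0,0,2,-1]
  r3 -= -3·r1 → [0,0,4,0]
  r3 -= 2·r2 → [0,0,0,2]

L=[[1,0,0,0],[-4,1,0,0],[-2,3,1,0],[0,-3,2,1]] U=[[1,2,-3,2],[0,-2,-1,2],[0,0,2,-1],[0,0,0,2]]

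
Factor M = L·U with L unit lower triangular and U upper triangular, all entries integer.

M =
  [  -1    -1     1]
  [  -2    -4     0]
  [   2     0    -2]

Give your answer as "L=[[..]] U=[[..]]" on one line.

  row1 -= 2·row0 → [0,-2,-2]
  row2 -= -2·row0 → [0,-2,0]
  row2 -= 1·row1 → [0,0,2]

L=[[1,0,0],[2,1,0],[-2,1,1]] U=[[-1,-1,1],[0,-2,-2],[0,0,2]]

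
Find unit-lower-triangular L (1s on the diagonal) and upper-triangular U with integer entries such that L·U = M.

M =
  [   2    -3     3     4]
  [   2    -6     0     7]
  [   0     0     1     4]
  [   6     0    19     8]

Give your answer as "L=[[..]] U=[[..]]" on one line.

  R1 -= 1·R0 → [0,-3,-3,3]
  R2 -= 0·R0 → [0,0,1,4]
  R3 -= 3·R0 → [0,9,10,-4]
  R2 -= 0·R1 → [0,0,1,4]
  R3 -= -3·R1 → [0,0,1,5]
  R3 -= 1·R2 → [0,0,0,1]

L=[[1,0,0,0],[1,1,0,0],[0,0,1,0],[3,-3,1,1]] U=[[2,-3,3,4],[0,-3,-3,3],[0,0,1,4],[0,0,0,1]]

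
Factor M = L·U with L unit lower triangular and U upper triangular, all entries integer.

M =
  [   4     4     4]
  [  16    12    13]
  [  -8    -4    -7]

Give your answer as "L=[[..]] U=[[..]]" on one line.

L=[[1,0,0],[4,1,0],[-2,-1,1]] U=[[4,4,4],[0,-4,-3],[0,0,-2]]

  row1 -= 4·row0 → [0,-4,-3]
  row2 -= -2·row0 → [0,4,1]
  row2 -= -1·row1 → [0,0,-2]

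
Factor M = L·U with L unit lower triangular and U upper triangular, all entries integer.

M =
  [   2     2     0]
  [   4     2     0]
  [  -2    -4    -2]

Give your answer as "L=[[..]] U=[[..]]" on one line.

  R1 -= 2·R0 → [0,-2,0]
  R2 -= -1·R0 → [0,-2,-2]
  R2 -= 1·R1 → [0,0,-2]

L=[[1,0,0],[2,1,0],[-1,1,1]] U=[[2,2,0],[0,-2,0],[0,0,-2]]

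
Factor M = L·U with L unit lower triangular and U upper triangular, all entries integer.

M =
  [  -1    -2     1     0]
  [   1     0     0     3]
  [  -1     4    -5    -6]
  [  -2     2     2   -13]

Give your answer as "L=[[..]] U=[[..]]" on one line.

  r1 -= -1·r0 → [0,-2,1,3]
  r2 -= 1·r0 → [0,6,-6,-6]
  r3 -= 2·r0 → [0,6,0,-13]
  r2 -= -3·r1 → [0,0,-3,3]
  r3 -= -3·r1 → [0,0,3,-4]
  r3 -= -1·r2 → [0,0,0,-1]

L=[[1,0,0,0],[-1,1,0,0],[1,-3,1,0],[2,-3,-1,1]] U=[[-1,-2,1,0],[0,-2,1,3],[0,0,-3,3],[0,0,0,-1]]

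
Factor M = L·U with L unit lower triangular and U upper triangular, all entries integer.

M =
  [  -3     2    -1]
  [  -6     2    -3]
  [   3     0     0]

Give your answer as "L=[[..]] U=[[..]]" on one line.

L=[[1,0,0],[2,1,0],[-1,-1,1]] U=[[-3,2,-1],[0,-2,-1],[0,0,-2]]

  row1 -= 2·row0 → [0,-2,-1]
  row2 -= -1·row0 → [0,2,-1]
  row2 -= -1·row1 → [0,0,-2]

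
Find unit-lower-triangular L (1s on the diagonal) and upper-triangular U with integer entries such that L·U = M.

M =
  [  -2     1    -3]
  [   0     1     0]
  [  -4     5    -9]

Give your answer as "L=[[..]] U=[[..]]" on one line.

L=[[1,0,0],[0,1,0],[2,3,1]] U=[[-2,1,-3],[0,1,0],[0,0,-3]]

  row1 -= 0·row0 → [0,1,0]
  row2 -= 2·row0 → [0,3,-3]
  row2 -= 3·row1 → [0,0,-3]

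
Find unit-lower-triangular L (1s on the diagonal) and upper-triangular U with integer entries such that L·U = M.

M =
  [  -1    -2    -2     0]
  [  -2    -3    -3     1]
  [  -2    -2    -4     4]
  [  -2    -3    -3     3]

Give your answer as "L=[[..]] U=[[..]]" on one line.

L=[[1,0,0,0],[2,1,0,0],[2,2,1,0],[2,1,0,1]] U=[[-1,-2,-2,0],[0,1,1,1],[0,0,-2,2],[0,0,0,2]]

  r1 -= 2·r0 → [0,1,1,1]
  r2 -= 2·r0 → [0,2,0,4]
  r3 -= 2·r0 → [0,1,1,3]
  r2 -= 2·r1 → [0,0,-2,2]
  r3 -= 1·r1 → [0,0,0,2]
  r3 -= 0·r2 → [0,0,0,2]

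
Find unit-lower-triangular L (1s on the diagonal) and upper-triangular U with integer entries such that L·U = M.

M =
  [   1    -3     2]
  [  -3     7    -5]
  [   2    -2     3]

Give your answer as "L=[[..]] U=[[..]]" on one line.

  R1 -= -3·R0 → [0,-2,1]
  R2 -= 2·R0 → [0,4,-1]
  R2 -= -2·R1 → [0,0,1]

L=[[1,0,0],[-3,1,0],[2,-2,1]] U=[[1,-3,2],[0,-2,1],[0,0,1]]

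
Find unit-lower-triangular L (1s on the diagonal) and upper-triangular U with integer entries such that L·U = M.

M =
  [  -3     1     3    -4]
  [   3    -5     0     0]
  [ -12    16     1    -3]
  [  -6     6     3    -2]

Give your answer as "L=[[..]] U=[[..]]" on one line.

L=[[1,0,0,0],[-1,1,0,0],[4,-3,1,0],[2,-1,0,1]] U=[[-3,1,3,-4],[0,-4,3,-4],[0,0,-2,1],[0,0,0,2]]

  row1 -= -1·row0 → [0,-4,3,-4]
  row2 -= 4·row0 → [0,12,-11,13]
  row3 -= 2·row0 → [0,4,-3,6]
  row2 -= -3·row1 → [0,0,-2,1]
  row3 -= -1·row1 → [0,0,0,2]
  row3 -= 0·row2 → [0,0,0,2]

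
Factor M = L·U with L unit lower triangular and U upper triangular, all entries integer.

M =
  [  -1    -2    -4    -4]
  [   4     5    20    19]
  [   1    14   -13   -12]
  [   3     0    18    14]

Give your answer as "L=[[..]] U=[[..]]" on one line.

L=[[1,0,0,0],[-4,1,0,0],[-1,-4,1,0],[-3,2,2,1]] U=[[-1,-2,-4,-4],[0,-3,4,3],[0,0,-1,-4],[0,0,0,4]]

  R1 -= -4·R0 → [0,-3,4,3]
  R2 -= -1·R0 → [0,12,-17,-16]
  R3 -= -3·R0 → [0,-6,6,2]
  R2 -= -4·R1 → [0,0,-1,-4]
  R3 -= 2·R1 → [0,0,-2,-4]
  R3 -= 2·R2 → [0,0,0,4]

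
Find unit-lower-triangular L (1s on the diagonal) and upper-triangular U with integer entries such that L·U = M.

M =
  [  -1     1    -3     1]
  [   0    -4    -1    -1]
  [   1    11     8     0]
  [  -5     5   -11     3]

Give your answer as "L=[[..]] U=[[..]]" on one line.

  r1 -= 0·r0 → [0,-4,-1,-1]
  r2 -= -1·r0 → [0,12,5,1]
  r3 -= 5·r0 → [0,0,4,-2]
  r2 -= -3·r1 → [0,0,2,-2]
  r3 -= 0·r1 → [0,0,4,-2]
  r3 -= 2·r2 → [0,0,0,2]

L=[[1,0,0,0],[0,1,0,0],[-1,-3,1,0],[5,0,2,1]] U=[[-1,1,-3,1],[0,-4,-1,-1],[0,0,2,-2],[0,0,0,2]]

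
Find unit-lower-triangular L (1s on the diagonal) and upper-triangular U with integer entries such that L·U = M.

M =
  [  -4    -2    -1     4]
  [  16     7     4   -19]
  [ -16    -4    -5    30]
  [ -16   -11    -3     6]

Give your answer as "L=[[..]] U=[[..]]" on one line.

L=[[1,0,0,0],[-4,1,0,0],[4,-4,1,0],[4,3,-1,1]] U=[[-4,-2,-1,4],[0,-1,0,-3],[0,0,-1,2],[0,0,0,1]]

  r1 -= -4·r0 → [0,-1,0,-3]
  r2 -= 4·r0 → [0,4,-1,14]
  r3 -= 4·r0 → [0,-3,1,-10]
  r2 -= -4·r1 → [0,0,-1,2]
  r3 -= 3·r1 → [0,0,1,-1]
  r3 -= -1·r2 → [0,0,0,1]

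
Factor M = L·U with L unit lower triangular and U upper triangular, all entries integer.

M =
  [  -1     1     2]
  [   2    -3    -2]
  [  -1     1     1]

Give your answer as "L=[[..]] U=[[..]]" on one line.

  row1 -= -2·row0 → [0,-1,2]
  row2 -= 1·row0 → [0,0,-1]
  row2 -= 0·row1 → [0,0,-1]

L=[[1,0,0],[-2,1,0],[1,0,1]] U=[[-1,1,2],[0,-1,2],[0,0,-1]]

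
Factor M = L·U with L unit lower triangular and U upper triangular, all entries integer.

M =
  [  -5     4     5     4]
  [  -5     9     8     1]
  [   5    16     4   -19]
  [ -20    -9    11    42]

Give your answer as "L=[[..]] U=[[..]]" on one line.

L=[[1,0,0,0],[1,1,0,0],[-1,4,1,0],[4,-5,-2,1]] U=[[-5,4,5,4],[0,5,3,-3],[0,0,-3,-3],[0,0,0,5]]

  row1 -= 1·row0 → [0,5,3,-3]
  row2 -= -1·row0 → [0,20,9,-15]
  row3 -= 4·row0 → [0,-25,-9,26]
  row2 -= 4·row1 → [0,0,-3,-3]
  row3 -= -5·row1 → [0,0,6,11]
  row3 -= -2·row2 → [0,0,0,5]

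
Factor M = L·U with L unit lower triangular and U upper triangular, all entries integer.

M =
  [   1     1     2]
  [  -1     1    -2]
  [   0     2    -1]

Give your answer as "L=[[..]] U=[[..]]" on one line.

  R1 -= -1·R0 → [0,2,0]
  R2 -= 0·R0 → [0,2,-1]
  R2 -= 1·R1 → [0,0,-1]

L=[[1,0,0],[-1,1,0],[0,1,1]] U=[[1,1,2],[0,2,0],[0,0,-1]]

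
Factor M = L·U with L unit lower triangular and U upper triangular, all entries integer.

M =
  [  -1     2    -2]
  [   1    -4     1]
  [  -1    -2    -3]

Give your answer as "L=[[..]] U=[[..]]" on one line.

  row1 -= -1·row0 → [0,-2,-1]
  row2 -= 1·row0 → [0,-4,-1]
  row2 -= 2·row1 → [0,0,1]

L=[[1,0,0],[-1,1,0],[1,2,1]] U=[[-1,2,-2],[0,-2,-1],[0,0,1]]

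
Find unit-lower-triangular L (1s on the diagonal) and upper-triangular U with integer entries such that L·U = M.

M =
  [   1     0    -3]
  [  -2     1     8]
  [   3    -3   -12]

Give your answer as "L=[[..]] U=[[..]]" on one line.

L=[[1,0,0],[-2,1,0],[3,-3,1]] U=[[1,0,-3],[0,1,2],[0,0,3]]

  row1 -= -2·row0 → [0,1,2]
  row2 -= 3·row0 → [0,-3,-3]
  row2 -= -3·row1 → [0,0,3]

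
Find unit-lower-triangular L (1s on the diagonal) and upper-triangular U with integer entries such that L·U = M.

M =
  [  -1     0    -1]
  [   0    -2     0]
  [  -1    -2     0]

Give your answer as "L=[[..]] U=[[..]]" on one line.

L=[[1,0,0],[0,1,0],[1,1,1]] U=[[-1,0,-1],[0,-2,0],[0,0,1]]

  row1 -= 0·row0 → [0,-2,0]
  row2 -= 1·row0 → [0,-2,1]
  row2 -= 1·row1 → [0,0,1]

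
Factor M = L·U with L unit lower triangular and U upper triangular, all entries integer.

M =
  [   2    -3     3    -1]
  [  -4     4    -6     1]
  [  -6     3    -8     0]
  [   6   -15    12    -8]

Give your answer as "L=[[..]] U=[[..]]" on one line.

  r1 -= -2·r0 → [0,-2,0,-1]
  r2 -= -3·r0 → [0,-6,1,-3]
  r3 -= 3·r0 → [0,-6,3,-5]
  r2 -= 3·r1 → [0,0,1,0]
  r3 -= 3·r1 → [0,0,3,-2]
  r3 -= 3·r2 → [0,0,0,-2]

L=[[1,0,0,0],[-2,1,0,0],[-3,3,1,0],[3,3,3,1]] U=[[2,-3,3,-1],[0,-2,0,-1],[0,0,1,0],[0,0,0,-2]]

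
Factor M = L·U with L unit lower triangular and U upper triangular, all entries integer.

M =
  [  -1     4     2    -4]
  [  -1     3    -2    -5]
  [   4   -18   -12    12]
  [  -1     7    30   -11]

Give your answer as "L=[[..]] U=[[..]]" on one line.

  r1 -= 1·r0 → [0,-1,-4,-1]
  r2 -= -4·r0 → [0,-2,-4,-4]
  r3 -= 1·r0 → [0,3,28,-7]
  r2 -= 2·r1 → [0,0,4,-2]
  r3 -= -3·r1 → [0,0,16,-10]
  r3 -= 4·r2 → [0,0,0,-2]

L=[[1,0,0,0],[1,1,0,0],[-4,2,1,0],[1,-3,4,1]] U=[[-1,4,2,-4],[0,-1,-4,-1],[0,0,4,-2],[0,0,0,-2]]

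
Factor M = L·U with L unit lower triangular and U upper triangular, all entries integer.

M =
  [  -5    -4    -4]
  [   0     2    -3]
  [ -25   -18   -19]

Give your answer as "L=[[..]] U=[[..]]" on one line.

  row1 -= 0·row0 → [0,2,-3]
  row2 -= 5·row0 → [0,2,1]
  row2 -= 1·row1 → [0,0,4]

L=[[1,0,0],[0,1,0],[5,1,1]] U=[[-5,-4,-4],[0,2,-3],[0,0,4]]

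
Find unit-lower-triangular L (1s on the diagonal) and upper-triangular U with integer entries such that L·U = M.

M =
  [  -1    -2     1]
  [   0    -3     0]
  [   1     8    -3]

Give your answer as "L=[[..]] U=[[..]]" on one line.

L=[[1,0,0],[0,1,0],[-1,-2,1]] U=[[-1,-2,1],[0,-3,0],[0,0,-2]]

  R1 -= 0·R0 → [0,-3,0]
  R2 -= -1·R0 → [0,6,-2]
  R2 -= -2·R1 → [0,0,-2]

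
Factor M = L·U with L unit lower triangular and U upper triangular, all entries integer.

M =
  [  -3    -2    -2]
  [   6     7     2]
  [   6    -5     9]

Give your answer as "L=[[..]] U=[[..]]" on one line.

  r1 -= -2·r0 → [0,3,-2]
  r2 -= -2·r0 → [0,-9,5]
  r2 -= -3·r1 → [0,0,-1]

L=[[1,0,0],[-2,1,0],[-2,-3,1]] U=[[-3,-2,-2],[0,3,-2],[0,0,-1]]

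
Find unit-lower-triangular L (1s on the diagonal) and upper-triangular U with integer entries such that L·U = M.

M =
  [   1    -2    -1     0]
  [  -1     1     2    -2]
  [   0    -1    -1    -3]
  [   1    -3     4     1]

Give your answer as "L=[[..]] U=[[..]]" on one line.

L=[[1,0,0,0],[-1,1,0,0],[0,1,1,0],[1,1,-2,1]] U=[[1,-2,-1,0],[0,-1,1,-2],[0,0,-2,-1],[0,0,0,1]]

  r1 -= -1·r0 → [0,-1,1,-2]
  r2 -= 0·r0 → [0,-1,-1,-3]
  r3 -= 1·r0 → [0,-1,5,1]
  r2 -= 1·r1 → [0,0,-2,-1]
  r3 -= 1·r1 → [0,0,4,3]
  r3 -= -2·r2 → [0,0,0,1]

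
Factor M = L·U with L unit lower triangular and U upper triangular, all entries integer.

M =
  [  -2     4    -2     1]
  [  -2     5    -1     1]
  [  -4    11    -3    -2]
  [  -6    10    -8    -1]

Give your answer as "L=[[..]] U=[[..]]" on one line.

  row1 -= 1·row0 → [0,1,1,0]
  row2 -= 2·row0 → [0,3,1,-4]
  row3 -= 3·row0 → [0,-2,-2,-4]
  row2 -= 3·row1 → [0,0,-2,-4]
  row3 -= -2·row1 → [0,0,0,-4]
  row3 -= 0·row2 → [0,0,0,-4]

L=[[1,0,0,0],[1,1,0,0],[2,3,1,0],[3,-2,0,1]] U=[[-2,4,-2,1],[0,1,1,0],[0,0,-2,-4],[0,0,0,-4]]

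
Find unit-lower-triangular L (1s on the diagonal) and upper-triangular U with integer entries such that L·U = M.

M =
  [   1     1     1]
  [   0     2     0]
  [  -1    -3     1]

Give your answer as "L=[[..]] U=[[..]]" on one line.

  row1 -= 0·row0 → [0,2,0]
  row2 -= -1·row0 → [0,-2,2]
  row2 -= -1·row1 → [0,0,2]

L=[[1,0,0],[0,1,0],[-1,-1,1]] U=[[1,1,1],[0,2,0],[0,0,2]]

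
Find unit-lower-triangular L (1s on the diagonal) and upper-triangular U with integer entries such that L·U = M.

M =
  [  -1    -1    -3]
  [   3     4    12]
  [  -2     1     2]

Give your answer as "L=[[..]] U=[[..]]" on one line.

L=[[1,0,0],[-3,1,0],[2,3,1]] U=[[-1,-1,-3],[0,1,3],[0,0,-1]]

  R1 -= -3·R0 → [0,1,3]
  R2 -= 2·R0 → [0,3,8]
  R2 -= 3·R1 → [0,0,-1]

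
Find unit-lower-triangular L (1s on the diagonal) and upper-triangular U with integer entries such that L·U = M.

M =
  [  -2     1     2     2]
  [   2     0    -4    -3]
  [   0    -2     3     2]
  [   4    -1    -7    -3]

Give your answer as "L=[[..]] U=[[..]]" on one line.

L=[[1,0,0,0],[-1,1,0,0],[0,-2,1,0],[-2,1,1,1]] U=[[-2,1,2,2],[0,1,-2,-1],[0,0,-1,0],[0,0,0,2]]

  r1 -= -1·r0 → [0,1,-2,-1]
  r2 -= 0·r0 → [0,-2,3,2]
  r3 -= -2·r0 → [0,1,-3,1]
  r2 -= -2·r1 → [0,0,-1,0]
  r3 -= 1·r1 → [0,0,-1,2]
  r3 -= 1·r2 → [0,0,0,2]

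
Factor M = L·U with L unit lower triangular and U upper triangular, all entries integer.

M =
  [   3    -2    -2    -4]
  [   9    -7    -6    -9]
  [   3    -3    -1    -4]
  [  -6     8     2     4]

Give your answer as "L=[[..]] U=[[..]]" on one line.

  row1 -= 3·row0 → [0,-1,0,3]
  row2 -= 1·row0 → [0,-1,1,0]
  row3 -= -2·row0 → [0,4,-2,-4]
  row2 -= 1·row1 → [0,0,1,-3]
  row3 -= -4·row1 → [0,0,-2,8]
  row3 -= -2·row2 → [0,0,0,2]

L=[[1,0,0,0],[3,1,0,0],[1,1,1,0],[-2,-4,-2,1]] U=[[3,-2,-2,-4],[0,-1,0,3],[0,0,1,-3],[0,0,0,2]]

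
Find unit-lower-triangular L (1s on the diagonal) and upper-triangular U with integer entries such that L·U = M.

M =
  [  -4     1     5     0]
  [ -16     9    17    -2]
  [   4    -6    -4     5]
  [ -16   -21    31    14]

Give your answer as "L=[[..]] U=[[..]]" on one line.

L=[[1,0,0,0],[4,1,0,0],[-1,-1,1,0],[4,-5,2,1]] U=[[-4,1,5,0],[0,5,-3,-2],[0,0,-2,3],[0,0,0,-2]]

  row1 -= 4·row0 → [0,5,-3,-2]
  row2 -= -1·row0 → [0,-5,1,5]
  row3 -= 4·row0 → [0,-25,11,14]
  row2 -= -1·row1 → [0,0,-2,3]
  row3 -= -5·row1 → [0,0,-4,4]
  row3 -= 2·row2 → [0,0,0,-2]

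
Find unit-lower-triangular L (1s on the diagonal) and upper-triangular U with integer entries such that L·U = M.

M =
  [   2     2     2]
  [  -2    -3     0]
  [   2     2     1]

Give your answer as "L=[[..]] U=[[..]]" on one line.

  r1 -= -1·r0 → [0,-1,2]
  r2 -= 1·r0 → [0,0,-1]
  r2 -= 0·r1 → [0,0,-1]

L=[[1,0,0],[-1,1,0],[1,0,1]] U=[[2,2,2],[0,-1,2],[0,0,-1]]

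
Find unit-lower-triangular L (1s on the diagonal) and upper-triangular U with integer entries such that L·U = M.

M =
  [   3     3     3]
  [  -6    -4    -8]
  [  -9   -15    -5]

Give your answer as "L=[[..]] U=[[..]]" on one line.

L=[[1,0,0],[-2,1,0],[-3,-3,1]] U=[[3,3,3],[0,2,-2],[0,0,-2]]

  r1 -= -2·r0 → [0,2,-2]
  r2 -= -3·r0 → [0,-6,4]
  r2 -= -3·r1 → [0,0,-2]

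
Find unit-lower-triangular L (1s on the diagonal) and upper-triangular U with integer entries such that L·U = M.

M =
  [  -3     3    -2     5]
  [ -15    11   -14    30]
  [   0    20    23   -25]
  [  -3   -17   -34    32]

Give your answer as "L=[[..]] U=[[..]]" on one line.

  R1 -= 5·R0 → [0,-4,-4,5]
  R2 -= 0·R0 → [0,20,23,-25]
  R3 -= 1·R0 → [0,-20,-32,27]
  R2 -= -5·R1 → [0,0,3,0]
  R3 -= 5·R1 → [0,0,-12,2]
  R3 -= -4·R2 → [0,0,0,2]

L=[[1,0,0,0],[5,1,0,0],[0,-5,1,0],[1,5,-4,1]] U=[[-3,3,-2,5],[0,-4,-4,5],[0,0,3,0],[0,0,0,2]]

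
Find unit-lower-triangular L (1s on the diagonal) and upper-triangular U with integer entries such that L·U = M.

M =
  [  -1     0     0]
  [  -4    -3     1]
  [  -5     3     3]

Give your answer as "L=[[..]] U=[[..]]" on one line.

L=[[1,0,0],[4,1,0],[5,-1,1]] U=[[-1,0,0],[0,-3,1],[0,0,4]]

  R1 -= 4·R0 → [0,-3,1]
  R2 -= 5·R0 → [0,3,3]
  R2 -= -1·R1 → [0,0,4]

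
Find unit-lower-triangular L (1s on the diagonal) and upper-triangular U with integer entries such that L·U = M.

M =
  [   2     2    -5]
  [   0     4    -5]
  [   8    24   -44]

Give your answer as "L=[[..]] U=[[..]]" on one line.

L=[[1,0,0],[0,1,0],[4,4,1]] U=[[2,2,-5],[0,4,-5],[0,0,-4]]

  r1 -= 0·r0 → [0,4,-5]
  r2 -= 4·r0 → [0,16,-24]
  r2 -= 4·r1 → [0,0,-4]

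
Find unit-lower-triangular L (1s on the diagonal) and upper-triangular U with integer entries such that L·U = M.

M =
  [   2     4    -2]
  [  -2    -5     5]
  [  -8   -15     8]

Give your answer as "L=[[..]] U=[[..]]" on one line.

L=[[1,0,0],[-1,1,0],[-4,-1,1]] U=[[2,4,-2],[0,-1,3],[0,0,3]]

  r1 -= -1·r0 → [0,-1,3]
  r2 -= -4·r0 → [0,1,0]
  r2 -= -1·r1 → [0,0,3]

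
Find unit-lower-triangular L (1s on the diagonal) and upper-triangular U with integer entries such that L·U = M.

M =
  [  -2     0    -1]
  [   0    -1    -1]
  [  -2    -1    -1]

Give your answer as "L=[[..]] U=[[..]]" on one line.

L=[[1,0,0],[0,1,0],[1,1,1]] U=[[-2,0,-1],[0,-1,-1],[0,0,1]]

  r1 -= 0·r0 → [0,-1,-1]
  r2 -= 1·r0 → [0,-1,0]
  r2 -= 1·r1 → [0,0,1]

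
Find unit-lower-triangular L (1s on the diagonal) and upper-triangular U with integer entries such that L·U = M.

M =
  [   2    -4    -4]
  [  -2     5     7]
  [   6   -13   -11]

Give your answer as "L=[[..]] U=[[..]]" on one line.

L=[[1,0,0],[-1,1,0],[3,-1,1]] U=[[2,-4,-4],[0,1,3],[0,0,4]]

  r1 -= -1·r0 → [0,1,3]
  r2 -= 3·r0 → [0,-1,1]
  r2 -= -1·r1 → [0,0,4]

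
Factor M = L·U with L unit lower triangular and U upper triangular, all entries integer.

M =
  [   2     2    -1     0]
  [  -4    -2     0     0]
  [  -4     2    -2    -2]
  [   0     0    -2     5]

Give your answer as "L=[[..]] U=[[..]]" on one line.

L=[[1,0,0,0],[-2,1,0,0],[-2,3,1,0],[0,0,-1,1]] U=[[2,2,-1,0],[0,2,-2,0],[0,0,2,-2],[0,0,0,3]]

  r1 -= -2·r0 → [0,2,-2,0]
  r2 -= -2·r0 → [0,6,-4,-2]
  r3 -= 0·r0 → [0,0,-2,5]
  r2 -= 3·r1 → [0,0,2,-2]
  r3 -= 0·r1 → [0,0,-2,5]
  r3 -= -1·r2 → [0,0,0,3]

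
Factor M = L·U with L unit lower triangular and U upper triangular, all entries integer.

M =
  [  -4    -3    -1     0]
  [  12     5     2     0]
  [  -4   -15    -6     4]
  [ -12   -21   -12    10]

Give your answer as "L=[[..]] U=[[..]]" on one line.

L=[[1,0,0,0],[-3,1,0,0],[1,3,1,0],[3,3,3,1]] U=[[-4,-3,-1,0],[0,-4,-1,0],[0,0,-2,4],[0,0,0,-2]]

  row1 -= -3·row0 → [0,-4,-1,0]
  row2 -= 1·row0 → [0,-12,-5,4]
  row3 -= 3·row0 → [0,-12,-9,10]
  row2 -= 3·row1 → [0,0,-2,4]
  row3 -= 3·row1 → [0,0,-6,10]
  row3 -= 3·row2 → [0,0,0,-2]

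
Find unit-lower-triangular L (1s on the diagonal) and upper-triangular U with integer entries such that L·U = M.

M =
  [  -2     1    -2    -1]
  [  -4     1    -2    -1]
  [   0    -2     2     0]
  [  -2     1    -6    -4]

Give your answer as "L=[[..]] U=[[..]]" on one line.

L=[[1,0,0,0],[2,1,0,0],[0,2,1,0],[1,0,2,1]] U=[[-2,1,-2,-1],[0,-1,2,1],[0,0,-2,-2],[0,0,0,1]]

  r1 -= 2·r0 → [0,-1,2,1]
  r2 -= 0·r0 → [0,-2,2,0]
  r3 -= 1·r0 → [0,0,-4,-3]
  r2 -= 2·r1 → [0,0,-2,-2]
  r3 -= 0·r1 → [0,0,-4,-3]
  r3 -= 2·r2 → [0,0,0,1]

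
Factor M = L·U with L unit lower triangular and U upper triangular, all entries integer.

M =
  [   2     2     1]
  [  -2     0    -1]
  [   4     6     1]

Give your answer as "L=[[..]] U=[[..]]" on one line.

  R1 -= -1·R0 → [0,2,0]
  R2 -= 2·R0 → [0,2,-1]
  R2 -= 1·R1 → [0,0,-1]

L=[[1,0,0],[-1,1,0],[2,1,1]] U=[[2,2,1],[0,2,0],[0,0,-1]]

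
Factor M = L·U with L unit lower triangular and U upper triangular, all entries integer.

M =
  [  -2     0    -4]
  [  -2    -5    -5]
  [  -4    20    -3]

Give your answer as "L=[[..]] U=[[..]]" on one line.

  row1 -= 1·row0 → [0,-5,-1]
  row2 -= 2·row0 → [0,20,5]
  row2 -= -4·row1 → [0,0,1]

L=[[1,0,0],[1,1,0],[2,-4,1]] U=[[-2,0,-4],[0,-5,-1],[0,0,1]]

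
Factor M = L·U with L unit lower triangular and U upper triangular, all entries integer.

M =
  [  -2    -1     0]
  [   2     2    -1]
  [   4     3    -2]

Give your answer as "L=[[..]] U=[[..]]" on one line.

  r1 -= -1·r0 → [0,1,-1]
  r2 -= -2·r0 → [0,1,-2]
  r2 -= 1·r1 → [0,0,-1]

L=[[1,0,0],[-1,1,0],[-2,1,1]] U=[[-2,-1,0],[0,1,-1],[0,0,-1]]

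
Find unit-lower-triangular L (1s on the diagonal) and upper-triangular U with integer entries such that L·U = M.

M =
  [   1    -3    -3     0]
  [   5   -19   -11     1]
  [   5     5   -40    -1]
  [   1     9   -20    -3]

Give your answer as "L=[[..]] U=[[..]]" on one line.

L=[[1,0,0,0],[5,1,0,0],[5,-5,1,0],[1,-3,1,1]] U=[[1,-3,-3,0],[0,-4,4,1],[0,0,-5,4],[0,0,0,-4]]

  r1 -= 5·r0 → [0,-4,4,1]
  r2 -= 5·r0 → [0,20,-25,-1]
  r3 -= 1·r0 → [0,12,-17,-3]
  r2 -= -5·r1 → [0,0,-5,4]
  r3 -= -3·r1 → [0,0,-5,0]
  r3 -= 1·r2 → [0,0,0,-4]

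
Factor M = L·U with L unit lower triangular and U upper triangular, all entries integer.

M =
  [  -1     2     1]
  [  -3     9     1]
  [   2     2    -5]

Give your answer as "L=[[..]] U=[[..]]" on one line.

  r1 -= 3·r0 → [0,3,-2]
  r2 -= -2·r0 → [0,6,-3]
  r2 -= 2·r1 → [0,0,1]

L=[[1,0,0],[3,1,0],[-2,2,1]] U=[[-1,2,1],[0,3,-2],[0,0,1]]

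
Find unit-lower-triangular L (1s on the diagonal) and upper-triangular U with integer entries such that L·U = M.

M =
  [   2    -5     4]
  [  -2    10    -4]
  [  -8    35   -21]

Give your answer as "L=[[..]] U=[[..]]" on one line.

L=[[1,0,0],[-1,1,0],[-4,3,1]] U=[[2,-5,4],[0,5,0],[0,0,-5]]

  r1 -= -1·r0 → [0,5,0]
  r2 -= -4·r0 → [0,15,-5]
  r2 -= 3·r1 → [0,0,-5]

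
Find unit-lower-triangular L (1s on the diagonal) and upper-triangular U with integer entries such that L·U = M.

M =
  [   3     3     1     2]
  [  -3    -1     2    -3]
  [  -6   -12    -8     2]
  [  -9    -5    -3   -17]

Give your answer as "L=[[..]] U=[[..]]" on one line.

  r1 -= -1·r0 → [0,2,3,-1]
  r2 -= -2·r0 → [0,-6,-6,6]
  r3 -= -3·r0 → [0,4,0,-11]
  r2 -= -3·r1 → [0,0,3,3]
  r3 -= 2·r1 → [0,0,-6,-9]
  r3 -= -2·r2 → [0,0,0,-3]

L=[[1,0,0,0],[-1,1,0,0],[-2,-3,1,0],[-3,2,-2,1]] U=[[3,3,1,2],[0,2,3,-1],[0,0,3,3],[0,0,0,-3]]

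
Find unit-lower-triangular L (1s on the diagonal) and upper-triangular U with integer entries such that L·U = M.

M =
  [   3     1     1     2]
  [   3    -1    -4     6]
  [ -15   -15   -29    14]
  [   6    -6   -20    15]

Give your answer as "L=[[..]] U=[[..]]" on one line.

  row1 -= 1·row0 → [0,-2,-5,4]
  row2 -= -5·row0 → [0,-10,-24,24]
  row3 -= 2·row0 → [0,-8,-22,11]
  row2 -= 5·row1 → [0,0,1,4]
  row3 -= 4·row1 → [0,0,-2,-5]
  row3 -= -2·row2 → [0,0,0,3]

L=[[1,0,0,0],[1,1,0,0],[-5,5,1,0],[2,4,-2,1]] U=[[3,1,1,2],[0,-2,-5,4],[0,0,1,4],[0,0,0,3]]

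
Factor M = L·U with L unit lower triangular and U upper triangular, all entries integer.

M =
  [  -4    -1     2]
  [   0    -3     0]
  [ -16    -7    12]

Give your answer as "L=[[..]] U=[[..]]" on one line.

L=[[1,0,0],[0,1,0],[4,1,1]] U=[[-4,-1,2],[0,-3,0],[0,0,4]]

  r1 -= 0·r0 → [0,-3,0]
  r2 -= 4·r0 → [0,-3,4]
  r2 -= 1·r1 → [0,0,4]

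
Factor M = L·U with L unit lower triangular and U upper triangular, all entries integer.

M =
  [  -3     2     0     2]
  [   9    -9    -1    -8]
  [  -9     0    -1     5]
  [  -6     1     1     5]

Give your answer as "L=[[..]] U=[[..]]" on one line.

  r1 -= -3·r0 → [0,-3,-1,-2]
  r2 -= 3·r0 → [0,-6,-1,-1]
  r3 -= 2·r0 → [0,-3,1,1]
  r2 -= 2·r1 → [0,0,1,3]
  r3 -= 1·r1 → [0,0,2,3]
  r3 -= 2·r2 → [0,0,0,-3]

L=[[1,0,0,0],[-3,1,0,0],[3,2,1,0],[2,1,2,1]] U=[[-3,2,0,2],[0,-3,-1,-2],[0,0,1,3],[0,0,0,-3]]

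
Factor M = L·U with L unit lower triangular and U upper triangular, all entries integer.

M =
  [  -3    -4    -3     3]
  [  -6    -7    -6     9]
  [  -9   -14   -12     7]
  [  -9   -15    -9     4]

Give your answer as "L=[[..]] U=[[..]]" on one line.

L=[[1,0,0,0],[2,1,0,0],[3,-2,1,0],[3,-3,0,1]] U=[[-3,-4,-3,3],[0,1,0,3],[0,0,-3,4],[0,0,0,4]]

  R1 -= 2·R0 → [0,1,0,3]
  R2 -= 3·R0 → [0,-2,-3,-2]
  R3 -= 3·R0 → [0,-3,0,-5]
  R2 -= -2·R1 → [0,0,-3,4]
  R3 -= -3·R1 → [0,0,0,4]
  R3 -= 0·R2 → [0,0,0,4]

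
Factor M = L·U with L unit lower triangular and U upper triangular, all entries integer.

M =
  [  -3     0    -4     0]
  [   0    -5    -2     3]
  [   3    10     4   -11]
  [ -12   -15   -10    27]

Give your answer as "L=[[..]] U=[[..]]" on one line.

L=[[1,0,0,0],[0,1,0,0],[-1,-2,1,0],[4,3,-3,1]] U=[[-3,0,-4,0],[0,-5,-2,3],[0,0,-4,-5],[0,0,0,3]]

  row1 -= 0·row0 → [0,-5,-2,3]
  row2 -= -1·row0 → [0,10,0,-11]
  row3 -= 4·row0 → [0,-15,6,27]
  row2 -= -2·row1 → [0,0,-4,-5]
  row3 -= 3·row1 → [0,0,12,18]
  row3 -= -3·row2 → [0,0,0,3]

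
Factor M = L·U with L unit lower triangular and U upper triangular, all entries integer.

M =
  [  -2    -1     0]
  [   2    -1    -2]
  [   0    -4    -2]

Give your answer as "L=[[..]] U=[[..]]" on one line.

  row1 -= -1·row0 → [0,-2,-2]
  row2 -= 0·row0 → [0,-4,-2]
  row2 -= 2·row1 → [0,0,2]

L=[[1,0,0],[-1,1,0],[0,2,1]] U=[[-2,-1,0],[0,-2,-2],[0,0,2]]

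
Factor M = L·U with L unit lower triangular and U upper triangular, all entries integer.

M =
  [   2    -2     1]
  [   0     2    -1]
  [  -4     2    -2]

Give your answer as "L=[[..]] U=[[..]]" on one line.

  row1 -= 0·row0 → [0,2,-1]
  row2 -= -2·row0 → [0,-2,0]
  row2 -= -1·row1 → [0,0,-1]

L=[[1,0,0],[0,1,0],[-2,-1,1]] U=[[2,-2,1],[0,2,-1],[0,0,-1]]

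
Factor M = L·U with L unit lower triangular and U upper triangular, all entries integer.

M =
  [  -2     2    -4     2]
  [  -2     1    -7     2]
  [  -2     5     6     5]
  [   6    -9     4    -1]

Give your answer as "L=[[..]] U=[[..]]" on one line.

L=[[1,0,0,0],[1,1,0,0],[1,-3,1,0],[-3,3,1,1]] U=[[-2,2,-4,2],[0,-1,-3,0],[0,0,1,3],[0,0,0,2]]

  R1 -= 1·R0 → [0,-1,-3,0]
  R2 -= 1·R0 → [0,3,10,3]
  R3 -= -3·R0 → [0,-3,-8,5]
  R2 -= -3·R1 → [0,0,1,3]
  R3 -= 3·R1 → [0,0,1,5]
  R3 -= 1·R2 → [0,0,0,2]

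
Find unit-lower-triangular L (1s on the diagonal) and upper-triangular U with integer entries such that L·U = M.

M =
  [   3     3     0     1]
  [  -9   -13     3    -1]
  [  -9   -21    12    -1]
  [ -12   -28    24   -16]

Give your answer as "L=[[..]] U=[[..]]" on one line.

L=[[1,0,0,0],[-3,1,0,0],[-3,3,1,0],[-4,4,4,1]] U=[[3,3,0,1],[0,-4,3,2],[0,0,3,-4],[0,0,0,-4]]

  R1 -= -3·R0 → [0,-4,3,2]
  R2 -= -3·R0 → [0,-12,12,2]
  R3 -= -4·R0 → [0,-16,24,-12]
  R2 -= 3·R1 → [0,0,3,-4]
  R3 -= 4·R1 → [0,0,12,-20]
  R3 -= 4·R2 → [0,0,0,-4]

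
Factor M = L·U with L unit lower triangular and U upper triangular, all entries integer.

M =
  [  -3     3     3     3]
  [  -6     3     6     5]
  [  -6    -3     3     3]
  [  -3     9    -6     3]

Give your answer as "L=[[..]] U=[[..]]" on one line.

  R1 -= 2·R0 → [0,-3,0,-1]
  R2 -= 2·R0 → [0,-9,-3,-3]
  R3 -= 1·R0 → [0,6,-9,0]
  R2 -= 3·R1 → [0,0,-3,0]
  R3 -= -2·R1 → [0,0,-9,-2]
  R3 -= 3·R2 → [0,0,0,-2]

L=[[1,0,0,0],[2,1,0,0],[2,3,1,0],[1,-2,3,1]] U=[[-3,3,3,3],[0,-3,0,-1],[0,0,-3,0],[0,0,0,-2]]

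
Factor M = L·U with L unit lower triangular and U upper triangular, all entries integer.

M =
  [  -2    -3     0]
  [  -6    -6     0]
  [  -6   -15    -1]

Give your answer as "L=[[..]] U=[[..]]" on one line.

  r1 -= 3·r0 → [0,3,0]
  r2 -= 3·r0 → [0,-6,-1]
  r2 -= -2·r1 → [0,0,-1]

L=[[1,0,0],[3,1,0],[3,-2,1]] U=[[-2,-3,0],[0,3,0],[0,0,-1]]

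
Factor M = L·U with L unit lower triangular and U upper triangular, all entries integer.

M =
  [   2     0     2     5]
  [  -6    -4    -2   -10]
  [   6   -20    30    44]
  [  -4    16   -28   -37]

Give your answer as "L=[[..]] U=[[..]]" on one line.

L=[[1,0,0,0],[-3,1,0,0],[3,5,1,0],[-2,-4,-2,1]] U=[[2,0,2,5],[0,-4,4,5],[0,0,4,4],[0,0,0,1]]

  r1 -= -3·r0 → [0,-4,4,5]
  r2 -= 3·r0 → [0,-20,24,29]
  r3 -= -2·r0 → [0,16,-24,-27]
  r2 -= 5·r1 → [0,0,4,4]
  r3 -= -4·r1 → [0,0,-8,-7]
  r3 -= -2·r2 → [0,0,0,1]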